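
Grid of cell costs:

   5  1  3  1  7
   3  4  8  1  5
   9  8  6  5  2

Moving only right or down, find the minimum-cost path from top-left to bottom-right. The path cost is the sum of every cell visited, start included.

18

One optimal route is r0c0 r0c1 r0c2 r0c3 r1c3 r1c4 r2c4.
Its cost is 5 + 1 + 3 + 1 + 1 + 5 + 2 = 18.
For comparison, the top-then-right route costs 24.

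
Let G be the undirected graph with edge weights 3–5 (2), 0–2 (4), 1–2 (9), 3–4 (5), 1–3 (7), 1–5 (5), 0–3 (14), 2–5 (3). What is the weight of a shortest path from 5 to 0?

7

Some routes from 5 to 0:
5 -> 3 -> 0: 2 + 14 = 16
5 -> 3 -> 1 -> 2 -> 0: 2 + 7 + 9 + 4 = 22
5 -> 2 -> 0: 3 + 4 = 7
5 -> 1 -> 2 -> 0: 5 + 9 + 4 = 18
5 -> 1 -> 3 -> 0: 5 + 7 + 14 = 26
The minimum is 7.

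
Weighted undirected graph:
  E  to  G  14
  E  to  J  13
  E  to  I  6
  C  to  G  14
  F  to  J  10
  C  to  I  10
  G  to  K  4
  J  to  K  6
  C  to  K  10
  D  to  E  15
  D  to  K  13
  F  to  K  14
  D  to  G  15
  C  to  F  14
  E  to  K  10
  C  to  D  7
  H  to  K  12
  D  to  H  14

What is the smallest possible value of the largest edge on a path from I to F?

10

Checking several routes:
I→E→K→J→F: max(6, 10, 6, 10) = 10
I→C→K→J→F: max(10, 10, 6, 10) = 10
I→E→J→F: max(6, 13, 10) = 13
Smallest bottleneck: 10.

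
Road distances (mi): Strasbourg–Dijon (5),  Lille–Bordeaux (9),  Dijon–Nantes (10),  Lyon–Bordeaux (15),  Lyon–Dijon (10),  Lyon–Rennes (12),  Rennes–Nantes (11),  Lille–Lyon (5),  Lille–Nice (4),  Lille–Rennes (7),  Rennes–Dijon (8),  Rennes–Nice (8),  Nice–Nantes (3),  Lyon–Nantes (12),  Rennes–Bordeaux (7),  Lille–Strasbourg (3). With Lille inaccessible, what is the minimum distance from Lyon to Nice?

Comparing a few candidate routes:
Lyon-Rennes-Nice: 12 + 8 = 20
Lyon-Rennes-Nantes-Nice: 12 + 11 + 3 = 26
Lyon-Dijon-Nantes-Nice: 10 + 10 + 3 = 23
Lyon-Dijon-Rennes-Nice: 10 + 8 + 8 = 26
Lyon-Bordeaux-Rennes-Nice: 15 + 7 + 8 = 30
Lyon-Nantes-Nice: 12 + 3 = 15
Shortest: 15 mi.

15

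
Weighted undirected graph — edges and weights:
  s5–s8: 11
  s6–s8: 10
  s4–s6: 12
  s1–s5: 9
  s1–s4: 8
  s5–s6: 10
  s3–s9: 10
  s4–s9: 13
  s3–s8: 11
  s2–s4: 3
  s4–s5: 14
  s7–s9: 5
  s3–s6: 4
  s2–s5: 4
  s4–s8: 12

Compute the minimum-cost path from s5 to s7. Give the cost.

Checking several routes:
s5 → s4 → s9 → s7: 14 + 13 + 5 = 32
s5 → s8 → s3 → s9 → s7: 11 + 11 + 10 + 5 = 37
s5 → s6 → s3 → s9 → s7: 10 + 4 + 10 + 5 = 29
s5 → s2 → s4 → s9 → s7: 4 + 3 + 13 + 5 = 25
s5 → s1 → s4 → s9 → s7: 9 + 8 + 13 + 5 = 35
Shortest: 25.

25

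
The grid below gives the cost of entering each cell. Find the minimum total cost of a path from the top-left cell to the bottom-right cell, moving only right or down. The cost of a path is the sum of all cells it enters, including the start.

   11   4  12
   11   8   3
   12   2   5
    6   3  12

Path [0,0] → [0,1] → [1,1] → [2,1] → [3,1] → [3,2]: 11 + 4 + 8 + 2 + 3 + 12 = 40.
For comparison, the top-then-right route costs 47.

40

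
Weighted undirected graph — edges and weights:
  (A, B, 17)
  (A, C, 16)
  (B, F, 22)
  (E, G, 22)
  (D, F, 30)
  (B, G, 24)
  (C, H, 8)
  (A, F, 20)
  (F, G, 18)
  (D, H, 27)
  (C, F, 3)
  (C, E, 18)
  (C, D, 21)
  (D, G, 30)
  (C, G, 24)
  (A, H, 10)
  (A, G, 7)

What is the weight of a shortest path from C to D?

A few of the C→D routes:
C → F → D: 3 + 30 = 33
C → H → D: 8 + 27 = 35
C → D: 21
The minimum is 21.

21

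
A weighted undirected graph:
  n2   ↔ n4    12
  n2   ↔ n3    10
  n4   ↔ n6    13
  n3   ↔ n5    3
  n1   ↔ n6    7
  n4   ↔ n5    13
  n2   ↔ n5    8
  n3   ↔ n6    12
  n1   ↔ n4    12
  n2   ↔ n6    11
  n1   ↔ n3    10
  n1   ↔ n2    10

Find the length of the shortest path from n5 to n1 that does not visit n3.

18

Some routes from n5 to n1 avoiding n3:
n5 → n2 → n4 → n1: 8 + 12 + 12 = 32
n5 → n4 → n6 → n1: 13 + 13 + 7 = 33
n5 → n4 → n1: 13 + 12 = 25
n5 → n4 → n2 → n1: 13 + 12 + 10 = 35
n5 → n2 → n6 → n1: 8 + 11 + 7 = 26
n5 → n2 → n1: 8 + 10 = 18
Best route has total 18.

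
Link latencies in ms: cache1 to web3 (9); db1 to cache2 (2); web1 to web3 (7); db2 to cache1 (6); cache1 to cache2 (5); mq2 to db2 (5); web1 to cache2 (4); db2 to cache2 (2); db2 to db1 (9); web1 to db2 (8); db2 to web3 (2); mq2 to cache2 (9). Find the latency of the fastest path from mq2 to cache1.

Checking several routes:
mq2 → db2 → web3 → cache1: 5 + 2 + 9 = 16
mq2 → cache2 → cache1: 9 + 5 = 14
mq2 → db2 → cache1: 5 + 6 = 11
mq2 → cache2 → db2 → cache1: 9 + 2 + 6 = 17
mq2 → db2 → cache2 → cache1: 5 + 2 + 5 = 12
The minimum is 11 ms.

11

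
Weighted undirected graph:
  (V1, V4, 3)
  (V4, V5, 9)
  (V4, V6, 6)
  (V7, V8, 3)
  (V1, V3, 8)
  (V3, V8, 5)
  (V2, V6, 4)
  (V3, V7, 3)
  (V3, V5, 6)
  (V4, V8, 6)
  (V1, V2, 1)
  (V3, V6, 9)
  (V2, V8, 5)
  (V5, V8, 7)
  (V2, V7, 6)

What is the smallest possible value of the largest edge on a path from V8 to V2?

Comparing a few candidate routes:
V8 -> V4 -> V6 -> V2: max(6, 6, 4) = 6
V8 -> V5 -> V3 -> V7 -> V2: max(7, 6, 3, 6) = 7
V8 -> V4 -> V1 -> V2: max(6, 3, 1) = 6
V8 -> V2: max(5) = 5
V8 -> V7 -> V2: max(3, 6) = 6
V8 -> V3 -> V7 -> V2: max(5, 3, 6) = 6
The minimum achievable maximum is 5.

5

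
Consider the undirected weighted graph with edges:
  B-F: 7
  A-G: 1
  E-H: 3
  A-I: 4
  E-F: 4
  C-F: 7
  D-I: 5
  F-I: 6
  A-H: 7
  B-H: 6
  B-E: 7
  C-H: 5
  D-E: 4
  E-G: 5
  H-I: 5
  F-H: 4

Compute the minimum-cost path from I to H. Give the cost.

5

Some routes from I to H:
I -> F -> E -> H: 6 + 4 + 3 = 13
I -> F -> H: 6 + 4 = 10
I -> D -> E -> H: 5 + 4 + 3 = 12
I -> A -> G -> E -> H: 4 + 1 + 5 + 3 = 13
I -> A -> H: 4 + 7 = 11
I -> H: 5
Best route has total 5.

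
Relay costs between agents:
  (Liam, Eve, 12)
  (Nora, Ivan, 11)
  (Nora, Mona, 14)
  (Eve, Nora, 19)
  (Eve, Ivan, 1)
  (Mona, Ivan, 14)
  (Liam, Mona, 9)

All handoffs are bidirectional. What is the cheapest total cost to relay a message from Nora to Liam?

23

A few of the Nora→Liam routes:
Nora -> Eve -> Liam: 19 + 12 = 31
Nora -> Mona -> Liam: 14 + 9 = 23
Nora -> Ivan -> Eve -> Liam: 11 + 1 + 12 = 24
The minimum is 23.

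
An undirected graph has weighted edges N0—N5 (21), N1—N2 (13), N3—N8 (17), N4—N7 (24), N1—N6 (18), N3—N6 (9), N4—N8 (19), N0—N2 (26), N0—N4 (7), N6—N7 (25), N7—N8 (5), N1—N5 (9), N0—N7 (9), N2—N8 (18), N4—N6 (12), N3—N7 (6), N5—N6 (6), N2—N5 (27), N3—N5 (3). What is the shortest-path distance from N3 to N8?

Checking several routes:
N3-N6-N4-N8: 9 + 12 + 19 = 40
N3-N5-N6-N7-N8: 3 + 6 + 25 + 5 = 39
N3-N7-N8: 6 + 5 = 11
N3-N8: 17
N3-N6-N7-N8: 9 + 25 + 5 = 39
N3-N5-N0-N7-N8: 3 + 21 + 9 + 5 = 38
The minimum is 11.

11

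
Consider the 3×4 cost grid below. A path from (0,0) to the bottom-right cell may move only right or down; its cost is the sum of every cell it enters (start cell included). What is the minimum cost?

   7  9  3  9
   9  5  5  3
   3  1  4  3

Cheapest: r0c0→r1c0→r2c0→r2c1→r2c2→r2c3
  7 + 9 + 3 + 1 + 4 + 3 = 27
(Top row then right column would cost 34.)

27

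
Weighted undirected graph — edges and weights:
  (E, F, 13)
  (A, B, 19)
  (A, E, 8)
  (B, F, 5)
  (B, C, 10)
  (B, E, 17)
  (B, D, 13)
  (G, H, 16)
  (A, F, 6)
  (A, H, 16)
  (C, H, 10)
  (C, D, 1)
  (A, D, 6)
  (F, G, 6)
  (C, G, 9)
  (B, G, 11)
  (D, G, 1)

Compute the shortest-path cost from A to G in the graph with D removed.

12

Some routes from A to G avoiding D:
A-F-B-G: 6 + 5 + 11 = 22
A-B-G: 19 + 11 = 30
A-B-F-G: 19 + 5 + 6 = 30
A-E-F-G: 8 + 13 + 6 = 27
A-F-G: 6 + 6 = 12
Best route has total 12.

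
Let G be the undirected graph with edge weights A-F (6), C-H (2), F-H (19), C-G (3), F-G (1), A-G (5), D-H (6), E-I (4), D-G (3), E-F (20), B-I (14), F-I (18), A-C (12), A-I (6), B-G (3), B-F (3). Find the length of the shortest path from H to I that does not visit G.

A few of the H→I routes:
H -> C -> A -> I: 2 + 12 + 6 = 20
H -> F -> B -> I: 19 + 3 + 14 = 36
H -> F -> A -> I: 19 + 6 + 6 = 31
Best route has total 20.

20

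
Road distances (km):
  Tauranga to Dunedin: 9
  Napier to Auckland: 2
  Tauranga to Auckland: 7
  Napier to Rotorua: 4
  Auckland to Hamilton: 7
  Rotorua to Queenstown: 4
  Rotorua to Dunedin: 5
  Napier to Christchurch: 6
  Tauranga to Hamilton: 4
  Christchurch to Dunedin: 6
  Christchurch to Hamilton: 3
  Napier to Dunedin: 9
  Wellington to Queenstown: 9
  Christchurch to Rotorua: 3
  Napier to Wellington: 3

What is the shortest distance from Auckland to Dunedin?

11

A few of the Auckland→Dunedin routes:
Auckland-Napier-Christchurch-Dunedin: 2 + 6 + 6 = 14
Auckland-Napier-Dunedin: 2 + 9 = 11
Auckland-Napier-Rotorua-Dunedin: 2 + 4 + 5 = 11
The minimum is 11 km.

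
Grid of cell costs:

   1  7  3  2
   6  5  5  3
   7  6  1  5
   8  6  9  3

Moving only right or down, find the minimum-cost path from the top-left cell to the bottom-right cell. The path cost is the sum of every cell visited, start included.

Path [0,0] [0,1] [0,2] [0,3] [1,3] [2,3] [3,3]: 1 + 7 + 3 + 2 + 3 + 5 + 3 = 24.

24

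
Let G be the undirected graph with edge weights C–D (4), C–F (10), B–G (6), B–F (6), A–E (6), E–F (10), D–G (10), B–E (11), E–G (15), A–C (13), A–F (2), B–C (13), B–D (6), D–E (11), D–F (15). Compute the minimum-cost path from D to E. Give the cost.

Checking several routes:
D → B → E: 6 + 11 = 17
D → B → F → A → E: 6 + 6 + 2 + 6 = 20
D → C → F → A → E: 4 + 10 + 2 + 6 = 22
D → E: 11
Best route has total 11.

11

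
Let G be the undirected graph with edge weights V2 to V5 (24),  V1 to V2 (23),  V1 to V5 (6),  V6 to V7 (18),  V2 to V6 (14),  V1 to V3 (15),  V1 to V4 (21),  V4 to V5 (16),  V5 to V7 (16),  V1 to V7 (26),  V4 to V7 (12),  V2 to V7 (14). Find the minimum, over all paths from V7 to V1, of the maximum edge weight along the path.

Comparing a few candidate routes:
V7→V4→V1: max(12, 21) = 21
V7→V4→V5→V1: max(12, 16, 6) = 16
V7→V5→V4→V1: max(16, 16, 21) = 21
V7→V5→V1: max(16, 6) = 16
V7→V6→V2→V1: max(18, 14, 23) = 23
Smallest bottleneck: 16.

16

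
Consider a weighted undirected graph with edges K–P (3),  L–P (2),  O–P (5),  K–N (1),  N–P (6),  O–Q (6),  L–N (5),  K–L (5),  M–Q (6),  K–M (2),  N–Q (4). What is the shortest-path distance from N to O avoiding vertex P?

Routes from N to O avoiding P:
N → K → M → Q → O: 1 + 2 + 6 + 6 = 15
N → Q → O: 4 + 6 = 10
N → L → K → M → Q → O: 5 + 5 + 2 + 6 + 6 = 24
Best route has total 10.

10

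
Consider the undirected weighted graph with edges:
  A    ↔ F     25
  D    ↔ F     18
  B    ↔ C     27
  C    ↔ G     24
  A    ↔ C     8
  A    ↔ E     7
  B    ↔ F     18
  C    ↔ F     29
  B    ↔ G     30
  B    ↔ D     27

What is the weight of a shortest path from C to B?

A few of the C→B routes:
C→B: 27
C→A→F→B: 8 + 25 + 18 = 51
C→F→B: 29 + 18 = 47
C→G→B: 24 + 30 = 54
Shortest: 27.

27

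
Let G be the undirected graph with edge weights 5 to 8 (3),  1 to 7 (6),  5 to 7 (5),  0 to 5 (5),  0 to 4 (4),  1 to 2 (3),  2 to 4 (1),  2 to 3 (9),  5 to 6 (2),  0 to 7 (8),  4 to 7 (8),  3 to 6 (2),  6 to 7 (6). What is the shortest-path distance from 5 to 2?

10

A few of the 5→2 routes:
5-7-1-2: 5 + 6 + 3 = 14
5-6-3-2: 2 + 2 + 9 = 13
5-7-4-2: 5 + 8 + 1 = 14
5-0-4-2: 5 + 4 + 1 = 10
Best route has total 10.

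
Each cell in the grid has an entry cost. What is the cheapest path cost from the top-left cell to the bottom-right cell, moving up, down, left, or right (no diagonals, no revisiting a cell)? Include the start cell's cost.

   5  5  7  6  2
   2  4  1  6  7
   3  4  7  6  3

One optimal route is r0c0 r1c0 r1c1 r1c2 r1c3 r2c3 r2c4.
Its cost is 5 + 2 + 4 + 1 + 6 + 6 + 3 = 27.

27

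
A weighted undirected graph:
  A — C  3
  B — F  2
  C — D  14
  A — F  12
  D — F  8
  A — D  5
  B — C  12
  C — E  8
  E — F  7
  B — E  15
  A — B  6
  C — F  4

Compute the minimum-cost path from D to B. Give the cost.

Checking several routes:
D→A→C→F→B: 5 + 3 + 4 + 2 = 14
D→A→B: 5 + 6 = 11
D→A→F→B: 5 + 12 + 2 = 19
D→F→B: 8 + 2 = 10
The minimum is 10.

10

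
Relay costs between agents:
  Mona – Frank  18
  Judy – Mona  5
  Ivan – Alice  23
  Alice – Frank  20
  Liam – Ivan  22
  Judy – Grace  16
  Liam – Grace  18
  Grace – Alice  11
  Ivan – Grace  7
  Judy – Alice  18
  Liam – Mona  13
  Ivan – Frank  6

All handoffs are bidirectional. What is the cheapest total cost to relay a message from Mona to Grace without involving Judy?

31

Some routes from Mona to Grace avoiding Judy:
Mona → Frank → Ivan → Liam → Grace: 18 + 6 + 22 + 18 = 64
Mona → Frank → Alice → Grace: 18 + 20 + 11 = 49
Mona → Liam → Grace: 13 + 18 = 31
Mona → Frank → Ivan → Alice → Grace: 18 + 6 + 23 + 11 = 58
Mona → Liam → Ivan → Grace: 13 + 22 + 7 = 42
Mona → Frank → Ivan → Grace: 18 + 6 + 7 = 31
The minimum is 31.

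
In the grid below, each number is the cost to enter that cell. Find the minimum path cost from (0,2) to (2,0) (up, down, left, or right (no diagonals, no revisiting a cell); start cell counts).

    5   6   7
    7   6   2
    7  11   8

29

Cheapest: (0,2) → (1,2) → (1,1) → (1,0) → (2,0)
  7 + 2 + 6 + 7 + 7 = 29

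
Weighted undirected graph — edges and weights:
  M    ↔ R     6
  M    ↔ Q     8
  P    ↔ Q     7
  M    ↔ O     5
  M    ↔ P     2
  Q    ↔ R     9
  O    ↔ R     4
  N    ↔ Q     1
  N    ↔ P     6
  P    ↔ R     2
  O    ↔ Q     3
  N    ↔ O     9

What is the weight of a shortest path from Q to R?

7

Comparing a few candidate routes:
Q -> O -> R: 3 + 4 = 7
Q -> P -> R: 7 + 2 = 9
Q -> N -> P -> R: 1 + 6 + 2 = 9
Shortest: 7.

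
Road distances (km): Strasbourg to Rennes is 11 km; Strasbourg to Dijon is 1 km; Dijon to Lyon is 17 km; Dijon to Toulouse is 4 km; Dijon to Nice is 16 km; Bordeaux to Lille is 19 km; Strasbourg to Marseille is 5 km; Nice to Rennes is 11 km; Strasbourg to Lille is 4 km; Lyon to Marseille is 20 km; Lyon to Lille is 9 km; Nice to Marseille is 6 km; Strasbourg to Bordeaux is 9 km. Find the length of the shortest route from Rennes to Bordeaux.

20

Some routes from Rennes to Bordeaux:
Rennes→Nice→Marseille→Strasbourg→Bordeaux: 11 + 6 + 5 + 9 = 31
Rennes→Nice→Marseille→Strasbourg→Lille→Bordeaux: 11 + 6 + 5 + 4 + 19 = 45
Rennes→Nice→Dijon→Strasbourg→Bordeaux: 11 + 16 + 1 + 9 = 37
Rennes→Strasbourg→Lille→Bordeaux: 11 + 4 + 19 = 34
Rennes→Strasbourg→Bordeaux: 11 + 9 = 20
Best route has total 20 km.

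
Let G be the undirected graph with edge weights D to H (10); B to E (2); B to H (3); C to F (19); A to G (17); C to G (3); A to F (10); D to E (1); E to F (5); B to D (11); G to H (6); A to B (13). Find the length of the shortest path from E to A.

Some routes from E to A:
E-D-H-B-A: 1 + 10 + 3 + 13 = 27
E-B-A: 2 + 13 = 15
E-D-B-A: 1 + 11 + 13 = 25
E-F-A: 5 + 10 = 15
Shortest: 15.

15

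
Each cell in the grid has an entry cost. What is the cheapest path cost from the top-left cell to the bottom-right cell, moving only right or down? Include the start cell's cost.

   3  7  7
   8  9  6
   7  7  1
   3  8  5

29

Cheapest: r0c0 -> r0c1 -> r0c2 -> r1c2 -> r2c2 -> r3c2
  3 + 7 + 7 + 6 + 1 + 5 = 29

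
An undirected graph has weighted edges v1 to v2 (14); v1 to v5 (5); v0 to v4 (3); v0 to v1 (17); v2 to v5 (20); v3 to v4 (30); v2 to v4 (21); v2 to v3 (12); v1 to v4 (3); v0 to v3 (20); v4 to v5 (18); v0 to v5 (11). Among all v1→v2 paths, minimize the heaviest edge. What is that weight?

Comparing a few candidate routes:
v1 - v5 - v0 - v3 - v2: max(5, 11, 20, 12) = 20
v1 - v5 - v2: max(5, 20) = 20
v1 - v5 - v4 - v0 - v3 - v2: max(5, 18, 3, 20, 12) = 20
v1 - v0 - v5 - v2: max(17, 11, 20) = 20
v1 - v2: max(14) = 14
The minimum achievable maximum is 14.

14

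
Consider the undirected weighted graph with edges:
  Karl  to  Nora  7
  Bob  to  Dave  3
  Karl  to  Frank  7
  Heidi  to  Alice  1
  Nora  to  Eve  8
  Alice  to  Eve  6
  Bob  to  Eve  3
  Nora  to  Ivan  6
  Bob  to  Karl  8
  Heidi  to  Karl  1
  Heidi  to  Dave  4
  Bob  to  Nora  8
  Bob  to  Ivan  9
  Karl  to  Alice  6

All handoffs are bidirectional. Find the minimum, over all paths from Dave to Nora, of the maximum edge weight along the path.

Checking several routes:
Dave -> Bob -> Eve -> Alice -> Karl -> Nora: max(3, 3, 6, 6, 7) = 7
Dave -> Bob -> Eve -> Alice -> Heidi -> Karl -> Nora: max(3, 3, 6, 1, 1, 7) = 7
Dave -> Heidi -> Karl -> Nora: max(4, 1, 7) = 7
Dave -> Heidi -> Alice -> Karl -> Bob -> Eve -> Nora: max(4, 1, 6, 8, 3, 8) = 8
Dave -> Heidi -> Alice -> Karl -> Nora: max(4, 1, 6, 7) = 7
Smallest bottleneck: 7.

7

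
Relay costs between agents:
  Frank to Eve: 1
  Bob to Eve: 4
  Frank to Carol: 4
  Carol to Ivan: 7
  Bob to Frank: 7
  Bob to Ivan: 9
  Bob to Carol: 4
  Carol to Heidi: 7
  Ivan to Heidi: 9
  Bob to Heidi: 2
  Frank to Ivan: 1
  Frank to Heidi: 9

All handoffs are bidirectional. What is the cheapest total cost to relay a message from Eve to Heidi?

A few of the Eve→Heidi routes:
Eve → Frank → Heidi: 1 + 9 = 10
Eve → Bob → Heidi: 4 + 2 = 6
Eve → Frank → Ivan → Heidi: 1 + 1 + 9 = 11
Eve → Frank → Carol → Heidi: 1 + 4 + 7 = 12
Eve → Frank → Carol → Bob → Heidi: 1 + 4 + 4 + 2 = 11
Eve → Frank → Bob → Heidi: 1 + 7 + 2 = 10
Best route has total 6.

6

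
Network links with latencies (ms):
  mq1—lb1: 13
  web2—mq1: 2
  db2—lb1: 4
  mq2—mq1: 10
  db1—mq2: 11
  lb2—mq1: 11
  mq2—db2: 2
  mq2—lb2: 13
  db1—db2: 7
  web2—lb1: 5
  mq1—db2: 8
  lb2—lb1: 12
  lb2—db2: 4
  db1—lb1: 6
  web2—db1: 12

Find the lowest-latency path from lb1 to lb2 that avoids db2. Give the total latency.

12

Comparing a few candidate routes:
lb1→web2→mq1→lb2: 5 + 2 + 11 = 18
lb1→mq1→lb2: 13 + 11 = 24
lb1→lb2: 12
Best route has total 12 ms.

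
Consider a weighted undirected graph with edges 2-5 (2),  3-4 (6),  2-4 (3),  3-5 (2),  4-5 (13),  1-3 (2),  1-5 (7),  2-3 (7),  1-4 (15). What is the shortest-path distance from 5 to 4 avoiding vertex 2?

Checking several routes:
5 → 1 → 3 → 4: 7 + 2 + 6 = 15
5 → 4: 13
5 → 3 → 4: 2 + 6 = 8
The minimum is 8.

8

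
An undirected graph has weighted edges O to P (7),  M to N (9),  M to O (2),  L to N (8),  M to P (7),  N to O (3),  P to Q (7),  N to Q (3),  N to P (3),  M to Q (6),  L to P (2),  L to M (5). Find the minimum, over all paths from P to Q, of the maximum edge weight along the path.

Some routes from P to Q:
P -> N -> Q: max(3, 3) = 3
P -> N -> O -> M -> Q: max(3, 3, 2, 6) = 6
P -> L -> M -> O -> N -> Q: max(2, 5, 2, 3, 3) = 5
P -> L -> M -> Q: max(2, 5, 6) = 6
The minimum achievable maximum is 3.

3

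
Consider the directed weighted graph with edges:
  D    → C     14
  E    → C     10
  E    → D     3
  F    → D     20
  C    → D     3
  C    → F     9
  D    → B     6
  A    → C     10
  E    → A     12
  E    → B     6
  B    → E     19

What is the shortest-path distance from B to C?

29

Candidate routes:
B-E-C: 19 + 10 = 29
B-E-A-C: 19 + 12 + 10 = 41
B-E-D-C: 19 + 3 + 14 = 36
The minimum is 29.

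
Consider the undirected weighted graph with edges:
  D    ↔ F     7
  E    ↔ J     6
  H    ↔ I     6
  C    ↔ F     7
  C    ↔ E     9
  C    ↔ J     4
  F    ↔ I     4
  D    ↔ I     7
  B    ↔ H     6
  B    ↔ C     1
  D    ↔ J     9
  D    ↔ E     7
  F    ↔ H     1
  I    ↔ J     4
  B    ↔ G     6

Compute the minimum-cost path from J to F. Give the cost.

8

Some routes from J to F:
J → I → H → F: 4 + 6 + 1 = 11
J → C → F: 4 + 7 = 11
J → I → F: 4 + 4 = 8
The minimum is 8.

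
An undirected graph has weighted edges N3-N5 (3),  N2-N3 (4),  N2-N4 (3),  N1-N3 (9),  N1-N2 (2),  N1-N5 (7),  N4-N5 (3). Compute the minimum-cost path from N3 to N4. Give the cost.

A few of the N3→N4 routes:
N3→N5→N4: 3 + 3 = 6
N3→N1→N2→N4: 9 + 2 + 3 = 14
N3→N5→N1→N2→N4: 3 + 7 + 2 + 3 = 15
N3→N2→N4: 4 + 3 = 7
The minimum is 6.

6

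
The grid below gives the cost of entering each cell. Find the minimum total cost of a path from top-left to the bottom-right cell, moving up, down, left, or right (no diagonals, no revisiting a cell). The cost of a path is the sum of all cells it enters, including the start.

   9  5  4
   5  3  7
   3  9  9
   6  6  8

37

Path r0c0 → r1c0 → r2c0 → r3c0 → r3c1 → r3c2: 9 + 5 + 3 + 6 + 6 + 8 = 37.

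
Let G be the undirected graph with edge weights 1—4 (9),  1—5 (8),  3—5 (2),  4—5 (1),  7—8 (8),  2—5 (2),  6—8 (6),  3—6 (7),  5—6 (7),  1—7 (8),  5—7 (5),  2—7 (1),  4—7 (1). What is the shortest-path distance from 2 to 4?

Checking several routes:
2-7-4: 1 + 1 = 2
2-5-4: 2 + 1 = 3
2-5-7-4: 2 + 5 + 1 = 8
2-7-1-4: 1 + 8 + 9 = 18
2-7-5-4: 1 + 5 + 1 = 7
Shortest: 2.

2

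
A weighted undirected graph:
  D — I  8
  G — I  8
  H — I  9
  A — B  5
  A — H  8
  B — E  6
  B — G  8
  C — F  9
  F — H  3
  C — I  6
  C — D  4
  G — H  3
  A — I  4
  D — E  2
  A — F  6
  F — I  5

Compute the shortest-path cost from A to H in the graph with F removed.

8

Checking several routes:
A → I → H: 4 + 9 = 13
A → H: 8
A → B → G → H: 5 + 8 + 3 = 16
A → I → G → H: 4 + 8 + 3 = 15
Shortest: 8.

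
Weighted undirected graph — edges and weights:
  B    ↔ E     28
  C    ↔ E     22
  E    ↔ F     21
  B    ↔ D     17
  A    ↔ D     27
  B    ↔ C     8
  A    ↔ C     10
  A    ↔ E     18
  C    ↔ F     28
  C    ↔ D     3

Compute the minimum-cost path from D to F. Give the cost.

A few of the D→F routes:
D→C→F: 3 + 28 = 31
D→C→A→E→F: 3 + 10 + 18 + 21 = 52
D→C→E→F: 3 + 22 + 21 = 46
Shortest: 31.

31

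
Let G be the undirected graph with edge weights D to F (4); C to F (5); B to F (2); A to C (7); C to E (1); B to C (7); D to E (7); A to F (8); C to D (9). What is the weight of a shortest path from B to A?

10

A few of the B→A routes:
B→C→F→A: 7 + 5 + 8 = 20
B→F→D→E→C→A: 2 + 4 + 7 + 1 + 7 = 21
B→C→A: 7 + 7 = 14
B→F→A: 2 + 8 = 10
B→F→C→A: 2 + 5 + 7 = 14
The minimum is 10.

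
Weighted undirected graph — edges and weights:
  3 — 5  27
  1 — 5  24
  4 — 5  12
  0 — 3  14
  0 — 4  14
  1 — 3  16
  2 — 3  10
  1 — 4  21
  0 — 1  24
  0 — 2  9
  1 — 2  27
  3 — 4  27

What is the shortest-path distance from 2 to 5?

A few of the 2→5 routes:
2 → 3 → 5: 10 + 27 = 37
2 → 3 → 4 → 5: 10 + 27 + 12 = 49
2 → 0 → 4 → 5: 9 + 14 + 12 = 35
2 → 3 → 0 → 4 → 5: 10 + 14 + 14 + 12 = 50
Best route has total 35.

35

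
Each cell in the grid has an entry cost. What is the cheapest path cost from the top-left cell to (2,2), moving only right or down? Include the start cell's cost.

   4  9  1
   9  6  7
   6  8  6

One optimal route is [0,0]→[0,1]→[0,2]→[1,2]→[2,2].
Its cost is 4 + 9 + 1 + 7 + 6 = 27.

27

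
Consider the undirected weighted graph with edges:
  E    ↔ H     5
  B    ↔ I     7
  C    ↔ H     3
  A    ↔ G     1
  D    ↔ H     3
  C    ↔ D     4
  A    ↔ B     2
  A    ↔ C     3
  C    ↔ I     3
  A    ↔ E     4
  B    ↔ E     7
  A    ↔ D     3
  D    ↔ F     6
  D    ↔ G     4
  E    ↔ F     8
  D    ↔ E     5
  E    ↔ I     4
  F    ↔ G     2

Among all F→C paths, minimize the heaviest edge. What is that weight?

Some routes from F to C:
F→G→A→D→H→C: max(2, 1, 3, 3, 3) = 3
F→G→D→A→C: max(2, 4, 3, 3) = 4
F→G→D→H→C: max(2, 4, 3, 3) = 4
F→G→A→C: max(2, 1, 3) = 3
F→G→D→A→E→I→C: max(2, 4, 3, 4, 4, 3) = 4
F→G→D→C: max(2, 4, 4) = 4
Best route has worst link 3.

3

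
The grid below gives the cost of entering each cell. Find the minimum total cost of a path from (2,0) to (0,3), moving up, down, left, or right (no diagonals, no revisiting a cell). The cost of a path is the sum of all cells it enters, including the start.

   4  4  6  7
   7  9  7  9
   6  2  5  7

Take [2,0]→[2,1]→[2,2]→[1,2]→[0,2]→[0,3] for a total of 6 + 2 + 5 + 7 + 6 + 7 = 33.

33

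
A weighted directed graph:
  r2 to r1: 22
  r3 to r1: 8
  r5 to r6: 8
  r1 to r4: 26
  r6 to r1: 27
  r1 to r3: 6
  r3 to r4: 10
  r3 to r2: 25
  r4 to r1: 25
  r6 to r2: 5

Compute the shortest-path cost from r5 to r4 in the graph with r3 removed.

61

Routes from r5 to r4 avoiding r3:
r5 → r6 → r2 → r1 → r4: 8 + 5 + 22 + 26 = 61
r5 → r6 → r1 → r4: 8 + 27 + 26 = 61
Shortest: 61.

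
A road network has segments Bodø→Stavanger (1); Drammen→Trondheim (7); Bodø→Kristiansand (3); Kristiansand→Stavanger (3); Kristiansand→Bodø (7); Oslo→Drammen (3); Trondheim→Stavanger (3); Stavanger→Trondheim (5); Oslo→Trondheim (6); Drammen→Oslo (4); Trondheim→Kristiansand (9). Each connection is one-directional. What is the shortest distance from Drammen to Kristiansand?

Routes from Drammen to Kristiansand:
Drammen-Oslo-Trondheim-Kristiansand: 4 + 6 + 9 = 19
Drammen-Trondheim-Kristiansand: 7 + 9 = 16
Shortest: 16.

16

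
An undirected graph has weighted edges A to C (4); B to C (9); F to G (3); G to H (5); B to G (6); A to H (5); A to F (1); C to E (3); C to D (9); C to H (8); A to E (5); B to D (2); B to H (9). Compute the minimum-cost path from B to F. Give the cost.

Checking several routes:
B-D-C-A-F: 2 + 9 + 4 + 1 = 16
B-G-F: 6 + 3 = 9
B-H-A-F: 9 + 5 + 1 = 15
B-C-A-F: 9 + 4 + 1 = 14
B-H-G-F: 9 + 5 + 3 = 17
B-G-H-A-F: 6 + 5 + 5 + 1 = 17
The minimum is 9.

9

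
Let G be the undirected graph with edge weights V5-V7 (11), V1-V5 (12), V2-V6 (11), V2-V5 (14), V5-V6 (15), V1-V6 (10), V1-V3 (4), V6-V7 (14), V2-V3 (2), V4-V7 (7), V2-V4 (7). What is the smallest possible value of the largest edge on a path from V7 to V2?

7

Comparing a few candidate routes:
V7 -> V4 -> V2: max(7, 7) = 7
V7 -> V6 -> V1 -> V5 -> V2: max(14, 10, 12, 14) = 14
V7 -> V5 -> V1 -> V6 -> V2: max(11, 12, 10, 11) = 12
V7 -> V5 -> V1 -> V3 -> V2: max(11, 12, 4, 2) = 12
V7 -> V5 -> V2: max(11, 14) = 14
The minimum achievable maximum is 7.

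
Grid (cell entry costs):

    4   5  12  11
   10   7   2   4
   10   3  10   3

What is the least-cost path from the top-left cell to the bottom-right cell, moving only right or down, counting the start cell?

25

One optimal route is r0c0→r0c1→r1c1→r1c2→r1c3→r2c3.
Its cost is 4 + 5 + 7 + 2 + 4 + 3 = 25.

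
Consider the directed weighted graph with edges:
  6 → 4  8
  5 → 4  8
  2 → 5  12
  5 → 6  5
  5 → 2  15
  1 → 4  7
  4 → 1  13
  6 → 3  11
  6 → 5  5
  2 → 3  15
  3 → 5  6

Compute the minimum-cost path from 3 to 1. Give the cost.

27

Paths from 3 to 1:
3 -> 5 -> 6 -> 4 -> 1: 6 + 5 + 8 + 13 = 32
3 -> 5 -> 4 -> 1: 6 + 8 + 13 = 27
Shortest: 27.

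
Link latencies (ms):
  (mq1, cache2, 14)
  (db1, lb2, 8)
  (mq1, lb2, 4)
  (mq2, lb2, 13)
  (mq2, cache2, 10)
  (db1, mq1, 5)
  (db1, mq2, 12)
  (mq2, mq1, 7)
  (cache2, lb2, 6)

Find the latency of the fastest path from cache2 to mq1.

Checking several routes:
cache2 - mq1: 14
cache2 - lb2 - mq2 - mq1: 6 + 13 + 7 = 26
cache2 - mq2 - mq1: 10 + 7 = 17
cache2 - lb2 - mq1: 6 + 4 = 10
cache2 - mq2 - lb2 - mq1: 10 + 13 + 4 = 27
cache2 - lb2 - db1 - mq1: 6 + 8 + 5 = 19
Best route has total 10 ms.

10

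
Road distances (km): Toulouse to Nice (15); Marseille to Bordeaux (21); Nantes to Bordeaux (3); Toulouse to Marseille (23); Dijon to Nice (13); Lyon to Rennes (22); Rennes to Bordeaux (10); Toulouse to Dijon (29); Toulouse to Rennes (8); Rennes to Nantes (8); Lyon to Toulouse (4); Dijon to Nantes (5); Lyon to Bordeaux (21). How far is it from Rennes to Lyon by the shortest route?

12

Checking several routes:
Rennes -> Lyon: 22
Rennes -> Nantes -> Dijon -> Nice -> Toulouse -> Lyon: 8 + 5 + 13 + 15 + 4 = 45
Rennes -> Nantes -> Dijon -> Toulouse -> Lyon: 8 + 5 + 29 + 4 = 46
Rennes -> Bordeaux -> Lyon: 10 + 21 = 31
Rennes -> Toulouse -> Lyon: 8 + 4 = 12
Rennes -> Nantes -> Bordeaux -> Lyon: 8 + 3 + 21 = 32
Best route has total 12 km.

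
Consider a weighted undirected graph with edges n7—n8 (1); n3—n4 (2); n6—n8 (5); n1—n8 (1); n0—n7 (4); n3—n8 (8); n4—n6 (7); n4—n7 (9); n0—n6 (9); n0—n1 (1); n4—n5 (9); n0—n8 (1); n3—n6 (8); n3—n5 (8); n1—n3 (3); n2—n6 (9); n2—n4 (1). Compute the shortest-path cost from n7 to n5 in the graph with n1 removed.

Comparing a few candidate routes:
n7 - n4 - n3 - n5: 9 + 2 + 8 = 19
n7 - n4 - n5: 9 + 9 = 18
n7 - n8 - n3 - n5: 1 + 8 + 8 = 17
Shortest: 17.

17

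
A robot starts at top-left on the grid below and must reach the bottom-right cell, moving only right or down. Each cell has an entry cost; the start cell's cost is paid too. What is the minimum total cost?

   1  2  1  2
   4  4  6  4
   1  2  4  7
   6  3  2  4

One optimal route is [0,0]→[1,0]→[2,0]→[2,1]→[3,1]→[3,2]→[3,3].
Its cost is 1 + 4 + 1 + 2 + 3 + 2 + 4 = 17.

17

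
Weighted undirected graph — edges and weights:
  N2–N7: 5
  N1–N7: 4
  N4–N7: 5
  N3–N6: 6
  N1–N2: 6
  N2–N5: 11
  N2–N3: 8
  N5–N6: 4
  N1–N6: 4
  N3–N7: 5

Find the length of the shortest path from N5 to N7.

12

A few of the N5→N7 routes:
N5 -> N6 -> N3 -> N7: 4 + 6 + 5 = 15
N5 -> N6 -> N1 -> N7: 4 + 4 + 4 = 12
N5 -> N2 -> N1 -> N7: 11 + 6 + 4 = 21
N5 -> N6 -> N1 -> N2 -> N7: 4 + 4 + 6 + 5 = 19
N5 -> N6 -> N3 -> N2 -> N7: 4 + 6 + 8 + 5 = 23
N5 -> N2 -> N7: 11 + 5 = 16
Best route has total 12.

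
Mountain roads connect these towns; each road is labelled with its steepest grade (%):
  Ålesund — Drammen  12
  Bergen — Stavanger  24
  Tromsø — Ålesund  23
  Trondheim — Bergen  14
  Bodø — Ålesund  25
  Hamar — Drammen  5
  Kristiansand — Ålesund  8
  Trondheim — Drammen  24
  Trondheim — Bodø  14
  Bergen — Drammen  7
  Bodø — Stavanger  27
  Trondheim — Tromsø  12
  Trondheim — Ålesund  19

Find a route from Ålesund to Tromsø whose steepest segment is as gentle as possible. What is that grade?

14

A few of the Ålesund→Tromsø routes:
Ålesund→Trondheim→Tromsø: max(19, 12) = 19
Ålesund→Tromsø: max(23) = 23
Ålesund→Drammen→Bergen→Trondheim→Tromsø: max(12, 7, 14, 12) = 14
Best route has worst link 14%.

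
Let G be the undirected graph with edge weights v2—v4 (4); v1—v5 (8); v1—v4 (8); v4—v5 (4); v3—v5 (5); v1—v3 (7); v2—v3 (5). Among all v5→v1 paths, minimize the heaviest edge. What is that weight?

Paths from v5 to v1:
v5-v3-v2-v4-v1: max(5, 5, 4, 8) = 8
v5-v1: max(8) = 8
v5-v4-v1: max(4, 8) = 8
v5-v4-v2-v3-v1: max(4, 4, 5, 7) = 7
v5-v3-v1: max(5, 7) = 7
The minimum achievable maximum is 7.

7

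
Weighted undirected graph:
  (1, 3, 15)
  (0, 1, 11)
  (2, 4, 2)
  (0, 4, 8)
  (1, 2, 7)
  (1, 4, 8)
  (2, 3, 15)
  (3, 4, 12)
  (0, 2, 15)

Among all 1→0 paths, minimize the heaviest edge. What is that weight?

8

Some routes from 1 to 0:
1→2→4→0: max(7, 2, 8) = 8
1→4→0: max(8, 8) = 8
1→2→3→4→0: max(7, 15, 12, 8) = 15
1→0: max(11) = 11
Smallest bottleneck: 8.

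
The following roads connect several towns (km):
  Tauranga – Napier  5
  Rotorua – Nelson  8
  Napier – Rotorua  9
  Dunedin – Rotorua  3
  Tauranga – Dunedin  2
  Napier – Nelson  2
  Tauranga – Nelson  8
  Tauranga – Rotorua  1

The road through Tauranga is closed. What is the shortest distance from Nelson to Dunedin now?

Routes from Nelson to Dunedin avoiding Tauranga:
Nelson→Napier→Rotorua→Dunedin: 2 + 9 + 3 = 14
Nelson→Rotorua→Dunedin: 8 + 3 = 11
The minimum is 11 km.

11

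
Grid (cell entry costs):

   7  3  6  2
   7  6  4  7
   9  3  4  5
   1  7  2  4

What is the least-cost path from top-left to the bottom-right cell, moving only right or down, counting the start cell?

29

Cheapest: [0,0] [0,1] [1,1] [2,1] [2,2] [3,2] [3,3]
  7 + 3 + 6 + 3 + 4 + 2 + 4 = 29
For comparison, the top-then-right route costs 34.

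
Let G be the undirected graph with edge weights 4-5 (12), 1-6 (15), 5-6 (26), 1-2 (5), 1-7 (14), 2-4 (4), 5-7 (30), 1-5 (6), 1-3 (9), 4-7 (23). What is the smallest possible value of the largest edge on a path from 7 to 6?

A few of the 7→6 routes:
7 → 1 → 6: max(14, 15) = 15
7 → 4 → 5 → 1 → 6: max(23, 12, 6, 15) = 23
7 → 4 → 2 → 1 → 6: max(23, 4, 5, 15) = 23
7 → 1 → 2 → 4 → 5 → 6: max(14, 5, 4, 12, 26) = 26
Best route has worst link 15.

15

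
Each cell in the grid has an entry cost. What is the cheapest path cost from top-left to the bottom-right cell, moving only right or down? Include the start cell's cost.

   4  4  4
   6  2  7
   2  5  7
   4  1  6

Cheapest: [0,0] -> [0,1] -> [1,1] -> [2,1] -> [3,1] -> [3,2]
  4 + 4 + 2 + 5 + 1 + 6 = 22

22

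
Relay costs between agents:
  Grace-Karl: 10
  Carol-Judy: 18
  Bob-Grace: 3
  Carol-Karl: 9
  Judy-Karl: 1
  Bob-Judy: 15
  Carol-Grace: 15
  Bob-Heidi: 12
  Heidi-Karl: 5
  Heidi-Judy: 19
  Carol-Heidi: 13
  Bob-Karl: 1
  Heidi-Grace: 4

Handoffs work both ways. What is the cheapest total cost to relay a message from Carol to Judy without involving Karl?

A few of the Carol→Judy routes:
Carol → Judy: 18
Carol → Grace → Bob → Judy: 15 + 3 + 15 = 33
Carol → Heidi → Judy: 13 + 19 = 32
The minimum is 18.

18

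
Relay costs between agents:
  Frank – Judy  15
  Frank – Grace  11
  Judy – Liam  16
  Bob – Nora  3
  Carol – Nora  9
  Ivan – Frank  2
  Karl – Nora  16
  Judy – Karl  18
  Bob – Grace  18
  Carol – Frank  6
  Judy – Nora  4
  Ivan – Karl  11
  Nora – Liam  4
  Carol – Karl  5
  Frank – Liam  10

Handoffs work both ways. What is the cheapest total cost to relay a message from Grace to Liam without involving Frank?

Comparing a few candidate routes:
Grace→Bob→Nora→Judy→Liam: 18 + 3 + 4 + 16 = 41
Grace→Bob→Nora→Liam: 18 + 3 + 4 = 25
Grace→Bob→Nora→Carol→Karl→Judy→Liam: 18 + 3 + 9 + 5 + 18 + 16 = 69
Best route has total 25.

25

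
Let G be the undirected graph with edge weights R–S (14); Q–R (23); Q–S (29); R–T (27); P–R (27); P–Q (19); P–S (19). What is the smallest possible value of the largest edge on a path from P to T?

Candidate routes:
P - R - T: max(27, 27) = 27
P - Q - R - T: max(19, 23, 27) = 27
P - S - Q - R - T: max(19, 29, 23, 27) = 29
P - S - R - T: max(19, 14, 27) = 27
P - Q - S - R - T: max(19, 29, 14, 27) = 29
The minimum achievable maximum is 27.

27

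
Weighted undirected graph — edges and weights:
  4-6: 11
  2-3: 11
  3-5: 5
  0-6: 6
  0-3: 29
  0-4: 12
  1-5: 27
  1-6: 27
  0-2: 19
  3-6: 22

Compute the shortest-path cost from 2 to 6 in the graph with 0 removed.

Paths from 2 to 6 avoiding 0:
2-3-6: 11 + 22 = 33
2-3-5-1-6: 11 + 5 + 27 + 27 = 70
Shortest: 33.

33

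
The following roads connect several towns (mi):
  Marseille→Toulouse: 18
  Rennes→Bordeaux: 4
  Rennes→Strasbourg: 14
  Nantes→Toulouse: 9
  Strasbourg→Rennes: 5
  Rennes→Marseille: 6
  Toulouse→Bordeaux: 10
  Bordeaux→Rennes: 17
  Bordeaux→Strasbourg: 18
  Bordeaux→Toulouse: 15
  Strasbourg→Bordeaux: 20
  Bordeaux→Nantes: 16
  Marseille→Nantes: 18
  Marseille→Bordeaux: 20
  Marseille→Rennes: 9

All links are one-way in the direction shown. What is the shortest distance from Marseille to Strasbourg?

Checking several routes:
Marseille - Toulouse - Bordeaux - Strasbourg: 18 + 10 + 18 = 46
Marseille - Rennes - Bordeaux - Strasbourg: 9 + 4 + 18 = 31
Marseille - Bordeaux - Rennes - Strasbourg: 20 + 17 + 14 = 51
Marseille - Rennes - Strasbourg: 9 + 14 = 23
Marseille - Bordeaux - Strasbourg: 20 + 18 = 38
Best route has total 23 mi.

23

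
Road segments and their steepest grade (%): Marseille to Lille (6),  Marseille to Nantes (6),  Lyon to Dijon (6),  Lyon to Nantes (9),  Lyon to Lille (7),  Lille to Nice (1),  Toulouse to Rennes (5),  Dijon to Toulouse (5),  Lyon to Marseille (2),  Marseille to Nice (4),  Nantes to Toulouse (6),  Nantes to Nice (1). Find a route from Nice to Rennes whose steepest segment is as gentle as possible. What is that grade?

6

Some routes from Nice to Rennes:
Nice - Marseille - Nantes - Toulouse - Rennes: max(4, 6, 6, 5) = 6
Nice - Nantes - Marseille - Lyon - Dijon - Toulouse - Rennes: max(1, 6, 2, 6, 5, 5) = 6
Nice - Nantes - Toulouse - Rennes: max(1, 6, 5) = 6
Best route has worst link 6%.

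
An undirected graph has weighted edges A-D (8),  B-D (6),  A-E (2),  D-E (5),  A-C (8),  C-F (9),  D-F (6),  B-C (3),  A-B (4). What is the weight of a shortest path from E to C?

9

Comparing a few candidate routes:
E → A → B → C: 2 + 4 + 3 = 9
E → A → C: 2 + 8 = 10
E → D → B → C: 5 + 6 + 3 = 14
Best route has total 9.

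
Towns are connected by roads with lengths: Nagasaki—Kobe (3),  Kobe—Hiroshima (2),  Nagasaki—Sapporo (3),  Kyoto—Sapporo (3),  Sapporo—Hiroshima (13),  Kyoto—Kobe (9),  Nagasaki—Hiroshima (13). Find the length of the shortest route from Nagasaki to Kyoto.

Checking several routes:
Nagasaki→Sapporo→Kyoto: 3 + 3 = 6
Nagasaki→Kobe→Kyoto: 3 + 9 = 12
Nagasaki→Kobe→Hiroshima→Sapporo→Kyoto: 3 + 2 + 13 + 3 = 21
Shortest: 6.

6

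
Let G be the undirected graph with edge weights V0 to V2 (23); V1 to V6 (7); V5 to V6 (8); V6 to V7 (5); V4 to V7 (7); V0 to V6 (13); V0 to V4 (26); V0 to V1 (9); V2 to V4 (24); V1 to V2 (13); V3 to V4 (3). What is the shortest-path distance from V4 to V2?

24

Checking several routes:
V4 → V7 → V6 → V1 → V2: 7 + 5 + 7 + 13 = 32
V4 → V7 → V6 → V0 → V2: 7 + 5 + 13 + 23 = 48
V4 → V2: 24
V4 → V0 → V1 → V2: 26 + 9 + 13 = 48
V4 → V7 → V6 → V0 → V1 → V2: 7 + 5 + 13 + 9 + 13 = 47
V4 → V0 → V2: 26 + 23 = 49
Best route has total 24.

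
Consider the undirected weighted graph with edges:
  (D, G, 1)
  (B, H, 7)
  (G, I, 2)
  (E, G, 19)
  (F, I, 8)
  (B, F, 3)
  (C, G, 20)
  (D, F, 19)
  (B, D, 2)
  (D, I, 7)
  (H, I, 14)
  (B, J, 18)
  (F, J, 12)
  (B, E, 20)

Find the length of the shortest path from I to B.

5

Comparing a few candidate routes:
I-G-D-B: 2 + 1 + 2 = 5
I-F-B: 8 + 3 = 11
I-H-B: 14 + 7 = 21
I-D-B: 7 + 2 = 9
I-G-D-F-B: 2 + 1 + 19 + 3 = 25
The minimum is 5.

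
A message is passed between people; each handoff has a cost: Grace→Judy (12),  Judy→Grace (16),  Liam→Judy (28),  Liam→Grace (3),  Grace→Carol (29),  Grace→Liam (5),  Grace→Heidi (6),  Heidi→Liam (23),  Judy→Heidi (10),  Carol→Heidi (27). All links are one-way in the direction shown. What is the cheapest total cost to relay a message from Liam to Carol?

Paths from Liam to Carol:
Liam-Grace-Carol: 3 + 29 = 32
Liam-Judy-Grace-Carol: 28 + 16 + 29 = 73
Best route has total 32.

32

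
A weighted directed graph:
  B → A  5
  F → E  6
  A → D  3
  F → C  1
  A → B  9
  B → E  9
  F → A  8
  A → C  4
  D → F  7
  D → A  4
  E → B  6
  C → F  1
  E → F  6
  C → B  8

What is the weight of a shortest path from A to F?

5

Paths from A to F:
A - C - B - E - F: 4 + 8 + 9 + 6 = 27
A - B - E - F: 9 + 9 + 6 = 24
A - C - F: 4 + 1 = 5
A - D - F: 3 + 7 = 10
The minimum is 5.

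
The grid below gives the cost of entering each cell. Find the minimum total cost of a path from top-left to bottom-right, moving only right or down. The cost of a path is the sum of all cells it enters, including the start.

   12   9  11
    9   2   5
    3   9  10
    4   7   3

38

One optimal route is r0c0 → r1c0 → r2c0 → r3c0 → r3c1 → r3c2.
Its cost is 12 + 9 + 3 + 4 + 7 + 3 = 38.
For comparison, the top-then-right route costs 50.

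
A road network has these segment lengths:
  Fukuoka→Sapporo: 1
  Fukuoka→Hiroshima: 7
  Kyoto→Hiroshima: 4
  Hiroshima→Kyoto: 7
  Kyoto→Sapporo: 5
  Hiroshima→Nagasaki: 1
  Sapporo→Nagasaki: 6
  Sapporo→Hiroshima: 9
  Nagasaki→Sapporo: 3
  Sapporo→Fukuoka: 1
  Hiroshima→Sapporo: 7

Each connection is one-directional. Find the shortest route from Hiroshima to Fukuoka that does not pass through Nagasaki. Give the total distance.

8

Paths from Hiroshima to Fukuoka avoiding Nagasaki:
Hiroshima → Kyoto → Sapporo → Fukuoka: 7 + 5 + 1 = 13
Hiroshima → Sapporo → Fukuoka: 7 + 1 = 8
Best route has total 8.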